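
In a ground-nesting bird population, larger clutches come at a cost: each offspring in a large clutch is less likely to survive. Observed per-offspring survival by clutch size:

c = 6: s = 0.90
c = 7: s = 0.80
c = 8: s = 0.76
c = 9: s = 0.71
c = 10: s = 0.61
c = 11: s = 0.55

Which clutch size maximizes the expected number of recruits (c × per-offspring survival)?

Expected recruits = c × s(c):
  c=6: 6 × 0.90 = 5.400
  c=7: 7 × 0.80 = 5.600
  c=8: 8 × 0.76 = 6.080
  c=9: 9 × 0.71 = 6.390
  c=10: 10 × 0.61 = 6.100
  c=11: 11 × 0.55 = 6.050
Maximum at c = 9 (6.390 recruits).

9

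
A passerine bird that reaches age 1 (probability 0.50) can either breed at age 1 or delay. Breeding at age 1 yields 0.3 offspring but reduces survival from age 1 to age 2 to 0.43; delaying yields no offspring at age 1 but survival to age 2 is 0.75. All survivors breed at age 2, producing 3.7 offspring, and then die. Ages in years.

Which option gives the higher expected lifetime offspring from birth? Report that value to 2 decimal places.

1.39

breed at age 1: R₀ = 0.50 × (0.3 + 0.43 × 3.7) = 0.50 × 1.8910 = 0.9455
delay to age 2: R₀ = 0.50 × (0.75 × 3.7) = 0.50 × 2.7750 = 1.3875
Higher: delay to age 2 (1.3875).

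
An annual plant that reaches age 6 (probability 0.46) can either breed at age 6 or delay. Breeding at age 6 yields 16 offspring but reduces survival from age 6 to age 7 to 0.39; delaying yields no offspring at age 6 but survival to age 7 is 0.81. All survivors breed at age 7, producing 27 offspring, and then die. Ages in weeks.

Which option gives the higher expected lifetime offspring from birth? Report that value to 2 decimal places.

breed at age 6: R₀ = 0.46 × (16 + 0.39 × 27) = 0.46 × 26.5300 = 12.2038
delay to age 7: R₀ = 0.46 × (0.81 × 27) = 0.46 × 21.8700 = 10.0602
Higher: breed at age 6 (12.2038).

12.20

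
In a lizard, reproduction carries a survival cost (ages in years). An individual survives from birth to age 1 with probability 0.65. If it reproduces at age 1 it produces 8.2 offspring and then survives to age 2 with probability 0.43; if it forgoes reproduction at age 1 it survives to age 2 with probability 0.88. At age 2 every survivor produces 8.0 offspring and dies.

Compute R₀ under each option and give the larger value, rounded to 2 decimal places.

breed at age 1: R₀ = 0.65 × (8.2 + 0.43 × 8.0) = 0.65 × 11.6400 = 7.5660
delay to age 2: R₀ = 0.65 × (0.88 × 8.0) = 0.65 × 7.0400 = 4.5760
Higher: breed at age 1 (7.5660).

7.57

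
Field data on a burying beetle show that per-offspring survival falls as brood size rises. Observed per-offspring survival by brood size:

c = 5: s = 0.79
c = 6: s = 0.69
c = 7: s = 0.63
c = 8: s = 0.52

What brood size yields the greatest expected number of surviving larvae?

Expected surviving larvae = c × s(c):
  c=5: 5 × 0.79 = 3.950
  c=6: 6 × 0.69 = 4.140
  c=7: 7 × 0.63 = 4.410
  c=8: 8 × 0.52 = 4.160
Maximum at c = 7 (4.410 surviving larvae).

7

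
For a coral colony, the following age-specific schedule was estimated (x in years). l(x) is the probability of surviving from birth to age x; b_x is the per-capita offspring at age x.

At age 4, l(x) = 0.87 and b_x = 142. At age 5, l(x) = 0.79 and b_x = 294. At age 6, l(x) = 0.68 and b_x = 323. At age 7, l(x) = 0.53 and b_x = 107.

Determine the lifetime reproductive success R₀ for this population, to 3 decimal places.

R₀ = Σ l(x) b_x:
  age 4: 0.87 × 142 = 123.5400
  age 5: 0.79 × 294 = 232.2600
  age 6: 0.68 × 323 = 219.6400
  age 7: 0.53 × 107 = 56.7100
R₀ = 123.5400 + 232.2600 + 219.6400 + 56.7100 = 632.1500

632.150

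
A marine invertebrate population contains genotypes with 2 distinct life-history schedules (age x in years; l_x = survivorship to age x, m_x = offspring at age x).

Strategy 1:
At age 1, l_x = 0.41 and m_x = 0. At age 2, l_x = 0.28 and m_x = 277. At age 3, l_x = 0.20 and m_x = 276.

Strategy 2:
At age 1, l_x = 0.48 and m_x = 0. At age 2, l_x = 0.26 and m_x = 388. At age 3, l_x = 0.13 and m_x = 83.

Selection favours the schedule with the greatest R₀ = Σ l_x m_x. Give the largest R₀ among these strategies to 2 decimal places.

132.76

Strategy 1: R₀ = 0.41×0 + 0.28×277 + 0.20×276 = 132.7600
Strategy 2: R₀ = 0.48×0 + 0.26×388 + 0.13×83 = 111.6700
Highest R₀: strategy 1 with 132.7600.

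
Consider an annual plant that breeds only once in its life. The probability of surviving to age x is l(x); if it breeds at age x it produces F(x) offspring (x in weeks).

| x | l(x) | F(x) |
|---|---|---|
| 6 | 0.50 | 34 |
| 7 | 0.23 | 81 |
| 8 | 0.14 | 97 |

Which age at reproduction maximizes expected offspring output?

Expected offspring if breeding at age x = l(x) × F(x):
  age 6: 0.50 × 34 = 17.000
  age 7: 0.23 × 81 = 18.630
  age 8: 0.14 × 97 = 13.580
Maximum at age 7 (18.630).

7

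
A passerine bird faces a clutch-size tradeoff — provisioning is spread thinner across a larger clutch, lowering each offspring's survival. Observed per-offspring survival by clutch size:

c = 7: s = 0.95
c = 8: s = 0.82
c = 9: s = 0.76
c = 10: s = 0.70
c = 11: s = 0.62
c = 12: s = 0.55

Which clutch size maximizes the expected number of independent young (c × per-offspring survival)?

Expected independent young = c × s(c):
  c=7: 7 × 0.95 = 6.650
  c=8: 8 × 0.82 = 6.560
  c=9: 9 × 0.76 = 6.840
  c=10: 10 × 0.70 = 7.000
  c=11: 11 × 0.62 = 6.820
  c=12: 12 × 0.55 = 6.600
Maximum at c = 10 (7.000 independent young).

10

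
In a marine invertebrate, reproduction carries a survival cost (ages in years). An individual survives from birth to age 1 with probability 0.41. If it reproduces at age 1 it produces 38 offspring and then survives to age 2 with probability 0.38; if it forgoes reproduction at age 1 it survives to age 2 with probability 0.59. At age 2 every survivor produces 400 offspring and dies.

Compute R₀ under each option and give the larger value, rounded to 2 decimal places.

breed at age 1: R₀ = 0.41 × (38 + 0.38 × 400) = 0.41 × 190.0000 = 77.9000
delay to age 2: R₀ = 0.41 × (0.59 × 400) = 0.41 × 236.0000 = 96.7600
Higher: delay to age 2 (96.7600).

96.76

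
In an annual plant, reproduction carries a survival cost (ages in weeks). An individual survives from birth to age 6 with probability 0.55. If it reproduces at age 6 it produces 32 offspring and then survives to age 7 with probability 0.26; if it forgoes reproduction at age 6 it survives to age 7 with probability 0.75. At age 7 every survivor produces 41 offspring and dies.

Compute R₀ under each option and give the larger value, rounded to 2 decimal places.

breed at age 6: R₀ = 0.55 × (32 + 0.26 × 41) = 0.55 × 42.6600 = 23.4630
delay to age 7: R₀ = 0.55 × (0.75 × 41) = 0.55 × 30.7500 = 16.9125
Higher: breed at age 6 (23.4630).

23.46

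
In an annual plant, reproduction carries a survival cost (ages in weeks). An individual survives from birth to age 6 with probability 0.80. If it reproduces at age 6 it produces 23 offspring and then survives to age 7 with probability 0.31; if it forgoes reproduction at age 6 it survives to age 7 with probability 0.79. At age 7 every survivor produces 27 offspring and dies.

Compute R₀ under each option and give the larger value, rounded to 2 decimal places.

25.10

breed at age 6: R₀ = 0.80 × (23 + 0.31 × 27) = 0.80 × 31.3700 = 25.0960
delay to age 7: R₀ = 0.80 × (0.79 × 27) = 0.80 × 21.3300 = 17.0640
Higher: breed at age 6 (25.0960).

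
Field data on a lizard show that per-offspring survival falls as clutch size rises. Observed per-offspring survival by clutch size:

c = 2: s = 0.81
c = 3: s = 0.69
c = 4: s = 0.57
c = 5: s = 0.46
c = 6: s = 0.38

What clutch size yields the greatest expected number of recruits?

Expected recruits = c × s(c):
  c=2: 2 × 0.81 = 1.620
  c=3: 3 × 0.69 = 2.070
  c=4: 4 × 0.57 = 2.280
  c=5: 5 × 0.46 = 2.300
  c=6: 6 × 0.38 = 2.280
Maximum at c = 5 (2.300 recruits).

5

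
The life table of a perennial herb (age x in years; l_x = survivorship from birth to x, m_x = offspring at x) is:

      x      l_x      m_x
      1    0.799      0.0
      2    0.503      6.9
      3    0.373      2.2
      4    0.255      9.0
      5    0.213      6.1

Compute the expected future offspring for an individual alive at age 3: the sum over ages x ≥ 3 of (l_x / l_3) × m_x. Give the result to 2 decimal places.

l_3 = 0.373. Conditional survival from age 3 to x is l_x / l_3.
  x=3: (0.373/0.373) × 2.2 = 2.2000
  x=4: (0.255/0.373) × 9.0 = 6.1528
  x=5: (0.213/0.373) × 6.1 = 3.4834
Sum = 2.2000 + 6.1528 + 3.4834 = 11.8362

11.84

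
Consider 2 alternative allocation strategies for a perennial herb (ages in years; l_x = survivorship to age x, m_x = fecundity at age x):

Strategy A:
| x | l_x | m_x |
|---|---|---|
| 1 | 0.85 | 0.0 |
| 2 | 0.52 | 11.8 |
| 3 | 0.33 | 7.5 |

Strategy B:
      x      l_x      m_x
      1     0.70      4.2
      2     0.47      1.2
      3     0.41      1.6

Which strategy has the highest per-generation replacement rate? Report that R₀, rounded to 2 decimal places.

Strategy A: R₀ = 0.85×0.0 + 0.52×11.8 + 0.33×7.5 = 8.6110
Strategy B: R₀ = 0.70×4.2 + 0.47×1.2 + 0.41×1.6 = 4.1600
Highest R₀: strategy A with 8.6110.

8.61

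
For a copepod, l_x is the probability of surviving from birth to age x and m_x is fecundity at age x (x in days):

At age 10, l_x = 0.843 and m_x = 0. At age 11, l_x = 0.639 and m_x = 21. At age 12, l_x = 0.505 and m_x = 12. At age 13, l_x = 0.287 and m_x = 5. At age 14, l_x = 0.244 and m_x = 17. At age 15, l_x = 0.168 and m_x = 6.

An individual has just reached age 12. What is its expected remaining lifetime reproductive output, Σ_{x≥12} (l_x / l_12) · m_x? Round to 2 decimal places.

25.05

l_12 = 0.505. Conditional survival from age 12 to x is l_x / l_12.
  x=12: (0.505/0.505) × 12 = 12.0000
  x=13: (0.287/0.505) × 5 = 2.8416
  x=14: (0.244/0.505) × 17 = 8.2139
  x=15: (0.168/0.505) × 6 = 1.9960
Sum = 12.0000 + 2.8416 + 8.2139 + 1.9960 = 25.0515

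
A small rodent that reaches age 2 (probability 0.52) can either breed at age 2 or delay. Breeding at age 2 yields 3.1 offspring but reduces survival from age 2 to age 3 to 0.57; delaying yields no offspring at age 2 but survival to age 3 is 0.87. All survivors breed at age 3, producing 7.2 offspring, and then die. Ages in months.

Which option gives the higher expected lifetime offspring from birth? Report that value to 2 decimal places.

3.75

breed at age 2: R₀ = 0.52 × (3.1 + 0.57 × 7.2) = 0.52 × 7.2040 = 3.7461
delay to age 3: R₀ = 0.52 × (0.87 × 7.2) = 0.52 × 6.2640 = 3.2573
Higher: breed at age 2 (3.7461).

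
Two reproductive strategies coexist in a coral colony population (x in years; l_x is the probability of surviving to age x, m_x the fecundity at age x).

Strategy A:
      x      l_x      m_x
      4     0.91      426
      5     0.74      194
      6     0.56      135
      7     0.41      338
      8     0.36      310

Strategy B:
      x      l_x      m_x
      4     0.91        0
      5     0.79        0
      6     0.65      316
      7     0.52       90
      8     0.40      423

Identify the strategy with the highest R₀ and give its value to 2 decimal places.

857.00

Strategy A: R₀ = 0.91×426 + 0.74×194 + 0.56×135 + 0.41×338 + 0.36×310 = 857.0000
Strategy B: R₀ = 0.91×0 + 0.79×0 + 0.65×316 + 0.52×90 + 0.40×423 = 421.4000
Highest R₀: strategy A with 857.0000.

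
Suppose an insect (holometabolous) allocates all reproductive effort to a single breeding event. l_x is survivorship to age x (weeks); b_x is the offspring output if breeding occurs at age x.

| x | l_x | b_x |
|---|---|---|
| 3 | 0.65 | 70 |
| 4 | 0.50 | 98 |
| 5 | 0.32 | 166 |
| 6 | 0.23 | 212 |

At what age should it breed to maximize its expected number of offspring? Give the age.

5

Expected offspring if breeding at age x = l_x × b_x:
  age 3: 0.65 × 70 = 45.500
  age 4: 0.50 × 98 = 49.000
  age 5: 0.32 × 166 = 53.120
  age 6: 0.23 × 212 = 48.760
Maximum at age 5 (53.120).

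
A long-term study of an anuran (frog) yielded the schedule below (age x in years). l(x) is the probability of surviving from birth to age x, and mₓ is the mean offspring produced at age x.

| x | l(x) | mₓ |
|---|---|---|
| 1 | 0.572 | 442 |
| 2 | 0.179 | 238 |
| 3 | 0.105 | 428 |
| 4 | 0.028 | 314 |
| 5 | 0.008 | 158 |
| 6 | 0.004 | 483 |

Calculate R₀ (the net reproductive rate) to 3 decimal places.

R₀ = Σ l(x) mₓ:
  age 1: 0.572 × 442 = 252.8240
  age 2: 0.179 × 238 = 42.6020
  age 3: 0.105 × 428 = 44.9400
  age 4: 0.028 × 314 = 8.7920
  age 5: 0.008 × 158 = 1.2640
  age 6: 0.004 × 483 = 1.9320
R₀ = 252.8240 + 42.6020 + 44.9400 + 8.7920 + 1.2640 + 1.9320 = 352.3540

352.354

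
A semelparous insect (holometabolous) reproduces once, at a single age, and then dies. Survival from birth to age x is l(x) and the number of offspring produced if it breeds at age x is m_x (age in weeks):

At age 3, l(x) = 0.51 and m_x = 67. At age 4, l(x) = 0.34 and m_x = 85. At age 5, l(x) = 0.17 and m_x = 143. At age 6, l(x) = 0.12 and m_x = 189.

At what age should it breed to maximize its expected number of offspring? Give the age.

3

Expected offspring if breeding at age x = l(x) × m_x:
  age 3: 0.51 × 67 = 34.170
  age 4: 0.34 × 85 = 28.900
  age 5: 0.17 × 143 = 24.310
  age 6: 0.12 × 189 = 22.680
Maximum at age 3 (34.170).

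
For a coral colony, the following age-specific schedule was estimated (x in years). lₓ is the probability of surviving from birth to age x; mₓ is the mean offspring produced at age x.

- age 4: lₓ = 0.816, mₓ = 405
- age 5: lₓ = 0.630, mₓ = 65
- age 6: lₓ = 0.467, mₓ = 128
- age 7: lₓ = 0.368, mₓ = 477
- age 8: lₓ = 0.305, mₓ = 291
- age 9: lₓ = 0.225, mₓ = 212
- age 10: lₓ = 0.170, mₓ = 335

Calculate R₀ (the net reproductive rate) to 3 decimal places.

800.147

R₀ = Σ lₓ mₓ:
  age 4: 0.816 × 405 = 330.4800
  age 5: 0.630 × 65 = 40.9500
  age 6: 0.467 × 128 = 59.7760
  age 7: 0.368 × 477 = 175.5360
  age 8: 0.305 × 291 = 88.7550
  age 9: 0.225 × 212 = 47.7000
  age 10: 0.170 × 335 = 56.9500
R₀ = 330.4800 + 40.9500 + 59.7760 + 175.5360 + 88.7550 + 47.7000 + 56.9500 = 800.1470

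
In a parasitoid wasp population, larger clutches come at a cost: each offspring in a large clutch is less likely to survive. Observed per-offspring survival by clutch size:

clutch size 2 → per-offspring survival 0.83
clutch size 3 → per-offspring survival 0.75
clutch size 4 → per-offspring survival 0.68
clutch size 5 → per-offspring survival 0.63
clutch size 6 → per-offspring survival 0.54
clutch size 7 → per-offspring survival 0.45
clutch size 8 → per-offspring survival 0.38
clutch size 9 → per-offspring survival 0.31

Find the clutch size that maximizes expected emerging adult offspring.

Expected emerging adult offspring = c × s(c):
  c=2: 2 × 0.83 = 1.660
  c=3: 3 × 0.75 = 2.250
  c=4: 4 × 0.68 = 2.720
  c=5: 5 × 0.63 = 3.150
  c=6: 6 × 0.54 = 3.240
  c=7: 7 × 0.45 = 3.150
  c=8: 8 × 0.38 = 3.040
  c=9: 9 × 0.31 = 2.790
Maximum at c = 6 (3.240 emerging adult offspring).

6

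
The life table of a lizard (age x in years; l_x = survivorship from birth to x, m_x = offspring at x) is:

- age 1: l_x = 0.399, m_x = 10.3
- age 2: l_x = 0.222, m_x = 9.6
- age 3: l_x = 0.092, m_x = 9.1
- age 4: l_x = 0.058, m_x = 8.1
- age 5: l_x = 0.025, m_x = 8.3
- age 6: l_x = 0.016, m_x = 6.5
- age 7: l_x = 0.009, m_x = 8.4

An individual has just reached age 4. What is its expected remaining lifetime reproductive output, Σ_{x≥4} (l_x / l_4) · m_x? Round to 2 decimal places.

14.77

l_4 = 0.058. Conditional survival from age 4 to x is l_x / l_4.
  x=4: (0.058/0.058) × 8.1 = 8.1000
  x=5: (0.025/0.058) × 8.3 = 3.5776
  x=6: (0.016/0.058) × 6.5 = 1.7931
  x=7: (0.009/0.058) × 8.4 = 1.3034
Sum = 8.1000 + 3.5776 + 1.7931 + 1.3034 = 14.7741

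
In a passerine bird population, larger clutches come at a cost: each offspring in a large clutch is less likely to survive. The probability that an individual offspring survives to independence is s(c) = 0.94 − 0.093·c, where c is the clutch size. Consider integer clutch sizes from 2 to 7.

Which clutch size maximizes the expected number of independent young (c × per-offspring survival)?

Expected independent young = c × s(c):
  c=2: 2 × 0.754 = 1.508
  c=3: 3 × 0.661 = 1.983
  c=4: 4 × 0.568 = 2.272
  c=5: 5 × 0.475 = 2.375
  c=6: 6 × 0.382 = 2.292
  c=7: 7 × 0.289 = 2.023
Maximum at c = 5 (2.375 independent young).

5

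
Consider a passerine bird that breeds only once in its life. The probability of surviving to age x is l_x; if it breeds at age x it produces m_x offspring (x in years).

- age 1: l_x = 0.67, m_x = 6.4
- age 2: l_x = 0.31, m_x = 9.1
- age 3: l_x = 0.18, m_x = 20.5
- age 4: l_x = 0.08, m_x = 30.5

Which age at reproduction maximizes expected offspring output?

Expected offspring if breeding at age x = l_x × m_x:
  age 1: 0.67 × 6.4 = 4.288
  age 2: 0.31 × 9.1 = 2.821
  age 3: 0.18 × 20.5 = 3.690
  age 4: 0.08 × 30.5 = 2.440
Maximum at age 1 (4.288).

1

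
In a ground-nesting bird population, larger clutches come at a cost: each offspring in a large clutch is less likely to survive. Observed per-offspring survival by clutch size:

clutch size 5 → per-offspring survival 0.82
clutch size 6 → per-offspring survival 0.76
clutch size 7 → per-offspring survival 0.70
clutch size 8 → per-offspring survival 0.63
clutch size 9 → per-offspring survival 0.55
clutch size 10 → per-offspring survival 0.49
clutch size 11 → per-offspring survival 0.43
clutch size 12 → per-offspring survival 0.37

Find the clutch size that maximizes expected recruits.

8

Expected recruits = c × s(c):
  c=5: 5 × 0.82 = 4.100
  c=6: 6 × 0.76 = 4.560
  c=7: 7 × 0.70 = 4.900
  c=8: 8 × 0.63 = 5.040
  c=9: 9 × 0.55 = 4.950
  c=10: 10 × 0.49 = 4.900
  c=11: 11 × 0.43 = 4.730
  c=12: 12 × 0.37 = 4.440
Maximum at c = 8 (5.040 recruits).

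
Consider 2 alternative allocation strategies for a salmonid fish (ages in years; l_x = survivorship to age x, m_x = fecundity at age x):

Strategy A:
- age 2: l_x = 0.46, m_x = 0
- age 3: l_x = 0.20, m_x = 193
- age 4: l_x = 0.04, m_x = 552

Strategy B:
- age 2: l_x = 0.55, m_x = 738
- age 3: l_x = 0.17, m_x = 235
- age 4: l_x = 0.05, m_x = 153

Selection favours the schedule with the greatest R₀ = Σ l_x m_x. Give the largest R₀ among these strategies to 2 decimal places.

453.50

Strategy A: R₀ = 0.46×0 + 0.20×193 + 0.04×552 = 60.6800
Strategy B: R₀ = 0.55×738 + 0.17×235 + 0.05×153 = 453.5000
Highest R₀: strategy B with 453.5000.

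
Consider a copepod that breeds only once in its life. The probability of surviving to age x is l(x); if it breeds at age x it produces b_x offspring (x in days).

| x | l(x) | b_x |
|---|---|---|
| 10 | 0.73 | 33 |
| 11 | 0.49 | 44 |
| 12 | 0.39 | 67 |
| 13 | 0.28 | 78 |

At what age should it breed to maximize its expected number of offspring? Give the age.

Expected offspring if breeding at age x = l(x) × b_x:
  age 10: 0.73 × 33 = 24.090
  age 11: 0.49 × 44 = 21.560
  age 12: 0.39 × 67 = 26.130
  age 13: 0.28 × 78 = 21.840
Maximum at age 12 (26.130).

12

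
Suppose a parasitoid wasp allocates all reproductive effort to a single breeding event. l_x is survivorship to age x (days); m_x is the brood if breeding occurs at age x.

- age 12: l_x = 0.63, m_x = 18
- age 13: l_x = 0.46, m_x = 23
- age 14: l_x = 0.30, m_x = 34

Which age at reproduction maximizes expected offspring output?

12

Expected offspring if breeding at age x = l_x × m_x:
  age 12: 0.63 × 18 = 11.340
  age 13: 0.46 × 23 = 10.580
  age 14: 0.30 × 34 = 10.200
Maximum at age 12 (11.340).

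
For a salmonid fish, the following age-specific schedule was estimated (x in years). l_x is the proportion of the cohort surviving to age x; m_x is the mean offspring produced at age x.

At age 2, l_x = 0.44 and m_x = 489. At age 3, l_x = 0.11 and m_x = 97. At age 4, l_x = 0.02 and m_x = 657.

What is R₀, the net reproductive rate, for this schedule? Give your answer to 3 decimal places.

238.970

R₀ = Σ l_x m_x:
  age 2: 0.44 × 489 = 215.1600
  age 3: 0.11 × 97 = 10.6700
  age 4: 0.02 × 657 = 13.1400
R₀ = 215.1600 + 10.6700 + 13.1400 = 238.9700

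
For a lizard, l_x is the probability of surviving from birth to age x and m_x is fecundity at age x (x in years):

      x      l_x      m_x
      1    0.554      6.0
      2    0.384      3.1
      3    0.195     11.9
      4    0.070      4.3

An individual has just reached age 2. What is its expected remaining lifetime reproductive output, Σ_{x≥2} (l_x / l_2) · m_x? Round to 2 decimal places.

l_2 = 0.384. Conditional survival from age 2 to x is l_x / l_2.
  x=2: (0.384/0.384) × 3.1 = 3.1000
  x=3: (0.195/0.384) × 11.9 = 6.0430
  x=4: (0.070/0.384) × 4.3 = 0.7839
Sum = 3.1000 + 6.0430 + 0.7839 = 9.9268

9.93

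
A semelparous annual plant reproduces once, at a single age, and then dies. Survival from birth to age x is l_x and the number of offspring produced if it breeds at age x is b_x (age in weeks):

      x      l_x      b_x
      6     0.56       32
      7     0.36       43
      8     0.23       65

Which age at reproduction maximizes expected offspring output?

6

Expected offspring if breeding at age x = l_x × b_x:
  age 6: 0.56 × 32 = 17.920
  age 7: 0.36 × 43 = 15.480
  age 8: 0.23 × 65 = 14.950
Maximum at age 6 (17.920).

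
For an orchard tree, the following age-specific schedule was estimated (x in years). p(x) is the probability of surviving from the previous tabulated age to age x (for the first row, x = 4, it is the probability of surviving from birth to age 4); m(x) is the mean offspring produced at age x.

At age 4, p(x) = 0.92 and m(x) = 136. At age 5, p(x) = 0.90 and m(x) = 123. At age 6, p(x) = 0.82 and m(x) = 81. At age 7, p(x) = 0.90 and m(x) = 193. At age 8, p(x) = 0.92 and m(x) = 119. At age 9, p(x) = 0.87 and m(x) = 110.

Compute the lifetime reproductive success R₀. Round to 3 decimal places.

Survivorship from birth: l_x = p_4·p_5·…·p_x.
  l_4 = 0.92000
  l_5 = 0.82800
  l_6 = 0.67896
  l_7 = 0.61106
  l_8 = 0.56218
  l_9 = 0.48910
R₀ = Σ l_x m(x):
  age 4: 0.92000 × 136 = 125.1200
  age 5: 0.82800 × 123 = 101.8440
  age 6: 0.67896 × 81 = 54.9958
  age 7: 0.61106 × 193 = 117.9346
  age 8: 0.56218 × 119 = 66.8994
  age 9: 0.48910 × 110 = 53.8010
R₀ = 125.1200 + 101.8440 + 54.9958 + 117.9346 + 66.8994 + 53.8010 = 520.5948

520.595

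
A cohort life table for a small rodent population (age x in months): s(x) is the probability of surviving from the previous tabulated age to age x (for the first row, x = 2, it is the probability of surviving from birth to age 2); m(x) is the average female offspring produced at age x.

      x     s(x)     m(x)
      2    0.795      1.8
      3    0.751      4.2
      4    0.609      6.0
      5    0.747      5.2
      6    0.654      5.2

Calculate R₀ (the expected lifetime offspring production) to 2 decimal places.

Survivorship from birth: l_x = s_2·s_3·…·s_x.
  l_2 = 0.79500
  l_3 = 0.59705
  l_4 = 0.36360
  l_5 = 0.27161
  l_6 = 0.17763
R₀ = Σ l_x m(x):
  age 2: 0.79500 × 1.8 = 1.4310
  age 3: 0.59705 × 4.2 = 2.5076
  age 4: 0.36360 × 6.0 = 2.1816
  age 5: 0.27161 × 5.2 = 1.4124
  age 6: 0.17763 × 5.2 = 0.9237
R₀ = 1.4310 + 2.5076 + 2.1816 + 1.4124 + 0.9237 = 8.4563

8.46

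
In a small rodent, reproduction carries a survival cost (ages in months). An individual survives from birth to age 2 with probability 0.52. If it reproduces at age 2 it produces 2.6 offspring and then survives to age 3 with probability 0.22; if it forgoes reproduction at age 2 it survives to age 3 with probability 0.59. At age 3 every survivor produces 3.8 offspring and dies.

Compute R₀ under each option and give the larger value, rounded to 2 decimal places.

1.79

breed at age 2: R₀ = 0.52 × (2.6 + 0.22 × 3.8) = 0.52 × 3.4360 = 1.7867
delay to age 3: R₀ = 0.52 × (0.59 × 3.8) = 0.52 × 2.2420 = 1.1658
Higher: breed at age 2 (1.7867).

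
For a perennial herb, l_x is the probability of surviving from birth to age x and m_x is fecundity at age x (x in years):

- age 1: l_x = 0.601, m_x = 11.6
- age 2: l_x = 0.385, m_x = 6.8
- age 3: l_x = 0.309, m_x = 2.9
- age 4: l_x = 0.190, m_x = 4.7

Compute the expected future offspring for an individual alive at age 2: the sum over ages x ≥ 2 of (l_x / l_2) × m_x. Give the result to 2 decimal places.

l_2 = 0.385. Conditional survival from age 2 to x is l_x / l_2.
  x=2: (0.385/0.385) × 6.8 = 6.8000
  x=3: (0.309/0.385) × 2.9 = 2.3275
  x=4: (0.190/0.385) × 4.7 = 2.3195
Sum = 6.8000 + 2.3275 + 2.3195 = 11.4470

11.45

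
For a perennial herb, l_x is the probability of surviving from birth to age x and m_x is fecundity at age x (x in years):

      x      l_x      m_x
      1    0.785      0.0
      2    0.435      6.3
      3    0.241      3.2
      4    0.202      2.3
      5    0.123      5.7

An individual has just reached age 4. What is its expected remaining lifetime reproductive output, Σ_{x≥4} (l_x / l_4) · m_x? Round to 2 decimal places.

l_4 = 0.202. Conditional survival from age 4 to x is l_x / l_4.
  x=4: (0.202/0.202) × 2.3 = 2.3000
  x=5: (0.123/0.202) × 5.7 = 3.4708
Sum = 2.3000 + 3.4708 = 5.7708

5.77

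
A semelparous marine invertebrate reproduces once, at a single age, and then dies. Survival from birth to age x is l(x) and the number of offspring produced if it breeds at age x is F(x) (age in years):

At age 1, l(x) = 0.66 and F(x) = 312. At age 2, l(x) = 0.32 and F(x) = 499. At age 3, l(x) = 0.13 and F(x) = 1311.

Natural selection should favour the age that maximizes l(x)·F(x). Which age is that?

1

Expected offspring if breeding at age x = l(x) × F(x):
  age 1: 0.66 × 312 = 205.920
  age 2: 0.32 × 499 = 159.680
  age 3: 0.13 × 1311 = 170.430
Maximum at age 1 (205.920).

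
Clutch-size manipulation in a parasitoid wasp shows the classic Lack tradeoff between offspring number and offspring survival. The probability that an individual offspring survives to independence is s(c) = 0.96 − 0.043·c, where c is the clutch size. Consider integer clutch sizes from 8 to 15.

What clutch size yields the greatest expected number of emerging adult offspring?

Expected emerging adult offspring = c × s(c):
  c=8: 8 × 0.616 = 4.928
  c=9: 9 × 0.573 = 5.157
  c=10: 10 × 0.530 = 5.300
  c=11: 11 × 0.487 = 5.357
  c=12: 12 × 0.444 = 5.328
  c=13: 13 × 0.401 = 5.213
  c=14: 14 × 0.358 = 5.012
  c=15: 15 × 0.315 = 4.725
Maximum at c = 11 (5.357 emerging adult offspring).

11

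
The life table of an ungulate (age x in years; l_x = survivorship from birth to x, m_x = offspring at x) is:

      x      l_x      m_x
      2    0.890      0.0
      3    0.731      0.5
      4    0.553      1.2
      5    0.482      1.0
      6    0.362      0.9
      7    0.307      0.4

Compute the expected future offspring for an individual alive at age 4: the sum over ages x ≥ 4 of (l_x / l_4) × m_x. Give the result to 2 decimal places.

l_4 = 0.553. Conditional survival from age 4 to x is l_x / l_4.
  x=4: (0.553/0.553) × 1.2 = 1.2000
  x=5: (0.482/0.553) × 1.0 = 0.8716
  x=6: (0.362/0.553) × 0.9 = 0.5892
  x=7: (0.307/0.553) × 0.4 = 0.2221
Sum = 1.2000 + 0.8716 + 0.5892 + 0.2221 = 2.8828

2.88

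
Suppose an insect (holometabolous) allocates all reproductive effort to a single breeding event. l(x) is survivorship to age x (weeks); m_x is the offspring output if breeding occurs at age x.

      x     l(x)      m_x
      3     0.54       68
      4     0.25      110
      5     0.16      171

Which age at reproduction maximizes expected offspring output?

3

Expected offspring if breeding at age x = l(x) × m_x:
  age 3: 0.54 × 68 = 36.720
  age 4: 0.25 × 110 = 27.500
  age 5: 0.16 × 171 = 27.360
Maximum at age 3 (36.720).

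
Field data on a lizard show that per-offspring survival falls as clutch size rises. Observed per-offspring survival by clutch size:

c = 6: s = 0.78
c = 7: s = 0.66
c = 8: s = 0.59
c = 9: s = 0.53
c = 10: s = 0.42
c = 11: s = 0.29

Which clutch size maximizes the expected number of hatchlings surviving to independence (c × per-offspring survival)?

9

Expected hatchlings surviving to independence = c × s(c):
  c=6: 6 × 0.78 = 4.680
  c=7: 7 × 0.66 = 4.620
  c=8: 8 × 0.59 = 4.720
  c=9: 9 × 0.53 = 4.770
  c=10: 10 × 0.42 = 4.200
  c=11: 11 × 0.29 = 3.190
Maximum at c = 9 (4.770 hatchlings surviving to independence).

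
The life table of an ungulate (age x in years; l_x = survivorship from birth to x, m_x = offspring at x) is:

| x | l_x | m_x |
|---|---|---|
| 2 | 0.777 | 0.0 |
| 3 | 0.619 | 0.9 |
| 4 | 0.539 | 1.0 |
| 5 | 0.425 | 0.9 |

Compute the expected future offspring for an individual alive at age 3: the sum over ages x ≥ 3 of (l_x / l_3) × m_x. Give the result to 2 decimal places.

l_3 = 0.619. Conditional survival from age 3 to x is l_x / l_3.
  x=3: (0.619/0.619) × 0.9 = 0.9000
  x=4: (0.539/0.619) × 1.0 = 0.8708
  x=5: (0.425/0.619) × 0.9 = 0.6179
Sum = 0.9000 + 0.8708 + 0.6179 = 2.3887

2.39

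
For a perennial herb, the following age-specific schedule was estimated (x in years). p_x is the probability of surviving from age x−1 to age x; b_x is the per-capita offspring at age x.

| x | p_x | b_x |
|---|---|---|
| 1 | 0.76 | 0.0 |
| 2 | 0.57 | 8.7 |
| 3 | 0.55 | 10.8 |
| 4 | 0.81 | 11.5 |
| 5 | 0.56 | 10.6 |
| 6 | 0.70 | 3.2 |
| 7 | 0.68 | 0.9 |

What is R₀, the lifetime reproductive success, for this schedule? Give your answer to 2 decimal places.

Survivorship from birth: l_x = p_1·p_2·…·p_x.
  l_1 = 0.76000
  l_2 = 0.43320
  l_3 = 0.23826
  l_4 = 0.19299
  l_5 = 0.10807
  l_6 = 0.07565
  l_7 = 0.05144
R₀ = Σ l_x b_x:
  age 1: 0.76000 × 0.0 = 0.0000
  age 2: 0.43320 × 8.7 = 3.7688
  age 3: 0.23826 × 10.8 = 2.5732
  age 4: 0.19299 × 11.5 = 2.2194
  age 5: 0.10807 × 10.6 = 1.1455
  age 6: 0.07565 × 3.2 = 0.2421
  age 7: 0.05144 × 0.9 = 0.0463
R₀ = 0.0000 + 3.7688 + 2.5732 + 2.2194 + 1.1455 + 0.2421 + 0.0463 = 9.9954

10.00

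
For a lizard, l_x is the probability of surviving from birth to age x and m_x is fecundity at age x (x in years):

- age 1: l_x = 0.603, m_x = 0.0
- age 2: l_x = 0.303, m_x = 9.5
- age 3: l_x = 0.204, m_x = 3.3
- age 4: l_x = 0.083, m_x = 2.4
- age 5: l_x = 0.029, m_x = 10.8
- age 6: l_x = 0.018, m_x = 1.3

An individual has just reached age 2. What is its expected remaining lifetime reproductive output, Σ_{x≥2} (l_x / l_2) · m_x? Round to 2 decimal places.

13.49

l_2 = 0.303. Conditional survival from age 2 to x is l_x / l_2.
  x=2: (0.303/0.303) × 9.5 = 9.5000
  x=3: (0.204/0.303) × 3.3 = 2.2218
  x=4: (0.083/0.303) × 2.4 = 0.6574
  x=5: (0.029/0.303) × 10.8 = 1.0337
  x=6: (0.018/0.303) × 1.3 = 0.0772
Sum = 9.5000 + 2.2218 + 0.6574 + 1.0337 + 0.0772 = 13.4901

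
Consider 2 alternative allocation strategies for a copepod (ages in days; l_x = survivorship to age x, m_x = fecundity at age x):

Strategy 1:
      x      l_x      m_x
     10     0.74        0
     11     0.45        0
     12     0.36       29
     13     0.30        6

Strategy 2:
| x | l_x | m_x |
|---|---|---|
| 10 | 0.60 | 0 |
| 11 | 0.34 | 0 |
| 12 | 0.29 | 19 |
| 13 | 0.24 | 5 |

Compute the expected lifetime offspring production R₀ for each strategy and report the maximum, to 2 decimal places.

Strategy 1: R₀ = 0.74×0 + 0.45×0 + 0.36×29 + 0.30×6 = 12.2400
Strategy 2: R₀ = 0.60×0 + 0.34×0 + 0.29×19 + 0.24×5 = 6.7100
Highest R₀: strategy 1 with 12.2400.

12.24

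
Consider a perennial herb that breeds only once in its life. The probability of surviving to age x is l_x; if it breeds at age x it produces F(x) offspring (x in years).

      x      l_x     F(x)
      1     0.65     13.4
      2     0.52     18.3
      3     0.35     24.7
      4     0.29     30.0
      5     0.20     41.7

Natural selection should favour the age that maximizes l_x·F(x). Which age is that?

2

Expected offspring if breeding at age x = l_x × F(x):
  age 1: 0.65 × 13.4 = 8.710
  age 2: 0.52 × 18.3 = 9.516
  age 3: 0.35 × 24.7 = 8.645
  age 4: 0.29 × 30.0 = 8.700
  age 5: 0.20 × 41.7 = 8.340
Maximum at age 2 (9.516).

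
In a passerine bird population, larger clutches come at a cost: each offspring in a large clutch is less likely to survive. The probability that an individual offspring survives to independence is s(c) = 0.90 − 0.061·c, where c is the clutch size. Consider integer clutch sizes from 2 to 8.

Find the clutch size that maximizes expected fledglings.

7

Expected fledglings = c × s(c):
  c=2: 2 × 0.778 = 1.556
  c=3: 3 × 0.717 = 2.151
  c=4: 4 × 0.656 = 2.624
  c=5: 5 × 0.595 = 2.975
  c=6: 6 × 0.534 = 3.204
  c=7: 7 × 0.473 = 3.311
  c=8: 8 × 0.412 = 3.296
Maximum at c = 7 (3.311 fledglings).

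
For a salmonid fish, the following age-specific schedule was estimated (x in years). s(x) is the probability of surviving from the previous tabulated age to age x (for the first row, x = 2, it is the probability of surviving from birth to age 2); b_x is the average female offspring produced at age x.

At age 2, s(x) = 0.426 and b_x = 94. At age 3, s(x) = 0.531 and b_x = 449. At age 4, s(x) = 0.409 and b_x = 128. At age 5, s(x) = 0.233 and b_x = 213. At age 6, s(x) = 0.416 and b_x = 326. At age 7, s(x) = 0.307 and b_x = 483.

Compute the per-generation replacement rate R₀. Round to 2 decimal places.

Survivorship from birth: l_x = s_2·s_3·…·s_x.
  l_2 = 0.42600
  l_3 = 0.22621
  l_4 = 0.09252
  l_5 = 0.02156
  l_6 = 0.00897
  l_7 = 0.00275
R₀ = Σ l_x b_x:
  age 2: 0.42600 × 94 = 40.0440
  age 3: 0.22621 × 449 = 101.5683
  age 4: 0.09252 × 128 = 11.8426
  age 5: 0.02156 × 213 = 4.5923
  age 6: 0.00897 × 326 = 2.9242
  age 7: 0.00275 × 483 = 1.3282
R₀ = 40.0440 + 101.5683 + 11.8426 + 4.5923 + 2.9242 + 1.3282 = 162.2996

162.30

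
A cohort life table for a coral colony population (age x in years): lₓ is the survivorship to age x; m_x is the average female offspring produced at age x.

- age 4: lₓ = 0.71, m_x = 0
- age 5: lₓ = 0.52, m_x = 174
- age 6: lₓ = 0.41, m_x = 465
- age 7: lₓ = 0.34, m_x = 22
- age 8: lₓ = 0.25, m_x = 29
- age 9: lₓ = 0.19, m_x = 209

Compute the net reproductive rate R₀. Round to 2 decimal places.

R₀ = Σ lₓ m_x:
  age 4: 0.71 × 0 = 0.0000
  age 5: 0.52 × 174 = 90.4800
  age 6: 0.41 × 465 = 190.6500
  age 7: 0.34 × 22 = 7.4800
  age 8: 0.25 × 29 = 7.2500
  age 9: 0.19 × 209 = 39.7100
R₀ = 0.0000 + 90.4800 + 190.6500 + 7.4800 + 7.2500 + 39.7100 = 335.5700

335.57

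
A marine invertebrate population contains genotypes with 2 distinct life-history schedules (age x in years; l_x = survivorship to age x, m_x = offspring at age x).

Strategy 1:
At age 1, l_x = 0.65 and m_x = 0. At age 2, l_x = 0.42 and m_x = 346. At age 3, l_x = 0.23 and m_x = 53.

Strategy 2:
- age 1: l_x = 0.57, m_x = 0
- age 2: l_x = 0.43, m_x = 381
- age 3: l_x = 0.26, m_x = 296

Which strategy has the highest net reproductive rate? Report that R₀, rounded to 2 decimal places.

Strategy 1: R₀ = 0.65×0 + 0.42×346 + 0.23×53 = 157.5100
Strategy 2: R₀ = 0.57×0 + 0.43×381 + 0.26×296 = 240.7900
Highest R₀: strategy 2 with 240.7900.

240.79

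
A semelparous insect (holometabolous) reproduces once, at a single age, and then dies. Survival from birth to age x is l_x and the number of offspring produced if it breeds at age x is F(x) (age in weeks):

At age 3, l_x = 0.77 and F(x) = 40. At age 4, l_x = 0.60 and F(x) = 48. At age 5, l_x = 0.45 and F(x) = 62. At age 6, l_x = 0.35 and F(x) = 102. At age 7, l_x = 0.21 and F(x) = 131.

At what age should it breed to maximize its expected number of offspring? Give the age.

6

Expected offspring if breeding at age x = l_x × F(x):
  age 3: 0.77 × 40 = 30.800
  age 4: 0.60 × 48 = 28.800
  age 5: 0.45 × 62 = 27.900
  age 6: 0.35 × 102 = 35.700
  age 7: 0.21 × 131 = 27.510
Maximum at age 6 (35.700).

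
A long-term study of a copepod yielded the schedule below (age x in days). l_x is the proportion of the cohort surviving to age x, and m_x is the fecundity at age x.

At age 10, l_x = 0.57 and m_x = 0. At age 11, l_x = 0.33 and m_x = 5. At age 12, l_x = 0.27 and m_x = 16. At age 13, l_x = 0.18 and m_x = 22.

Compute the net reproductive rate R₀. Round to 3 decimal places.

9.930

R₀ = Σ l_x m_x:
  age 10: 0.57 × 0 = 0.0000
  age 11: 0.33 × 5 = 1.6500
  age 12: 0.27 × 16 = 4.3200
  age 13: 0.18 × 22 = 3.9600
R₀ = 0.0000 + 1.6500 + 4.3200 + 3.9600 = 9.9300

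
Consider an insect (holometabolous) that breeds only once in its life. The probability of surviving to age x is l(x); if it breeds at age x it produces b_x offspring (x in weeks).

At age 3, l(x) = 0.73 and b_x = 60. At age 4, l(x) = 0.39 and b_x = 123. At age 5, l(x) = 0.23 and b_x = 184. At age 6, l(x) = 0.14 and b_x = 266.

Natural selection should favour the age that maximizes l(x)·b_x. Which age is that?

Expected offspring if breeding at age x = l(x) × b_x:
  age 3: 0.73 × 60 = 43.800
  age 4: 0.39 × 123 = 47.970
  age 5: 0.23 × 184 = 42.320
  age 6: 0.14 × 266 = 37.240
Maximum at age 4 (47.970).

4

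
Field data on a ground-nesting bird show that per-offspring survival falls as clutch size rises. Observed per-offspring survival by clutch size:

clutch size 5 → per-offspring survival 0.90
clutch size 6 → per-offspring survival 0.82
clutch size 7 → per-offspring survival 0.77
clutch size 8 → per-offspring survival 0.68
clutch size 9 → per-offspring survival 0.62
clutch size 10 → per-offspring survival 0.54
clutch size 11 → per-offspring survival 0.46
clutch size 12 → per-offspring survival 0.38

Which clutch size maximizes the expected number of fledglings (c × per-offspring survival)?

Expected fledglings = c × s(c):
  c=5: 5 × 0.90 = 4.500
  c=6: 6 × 0.82 = 4.920
  c=7: 7 × 0.77 = 5.390
  c=8: 8 × 0.68 = 5.440
  c=9: 9 × 0.62 = 5.580
  c=10: 10 × 0.54 = 5.400
  c=11: 11 × 0.46 = 5.060
  c=12: 12 × 0.38 = 4.560
Maximum at c = 9 (5.580 fledglings).

9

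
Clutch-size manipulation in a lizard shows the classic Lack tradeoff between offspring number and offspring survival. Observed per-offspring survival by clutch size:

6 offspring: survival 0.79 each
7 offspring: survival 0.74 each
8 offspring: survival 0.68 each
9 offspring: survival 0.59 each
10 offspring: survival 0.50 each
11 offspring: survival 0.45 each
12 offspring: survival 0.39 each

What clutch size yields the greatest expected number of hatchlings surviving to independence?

8

Expected hatchlings surviving to independence = c × s(c):
  c=6: 6 × 0.79 = 4.740
  c=7: 7 × 0.74 = 5.180
  c=8: 8 × 0.68 = 5.440
  c=9: 9 × 0.59 = 5.310
  c=10: 10 × 0.50 = 5.000
  c=11: 11 × 0.45 = 4.950
  c=12: 12 × 0.39 = 4.680
Maximum at c = 8 (5.440 hatchlings surviving to independence).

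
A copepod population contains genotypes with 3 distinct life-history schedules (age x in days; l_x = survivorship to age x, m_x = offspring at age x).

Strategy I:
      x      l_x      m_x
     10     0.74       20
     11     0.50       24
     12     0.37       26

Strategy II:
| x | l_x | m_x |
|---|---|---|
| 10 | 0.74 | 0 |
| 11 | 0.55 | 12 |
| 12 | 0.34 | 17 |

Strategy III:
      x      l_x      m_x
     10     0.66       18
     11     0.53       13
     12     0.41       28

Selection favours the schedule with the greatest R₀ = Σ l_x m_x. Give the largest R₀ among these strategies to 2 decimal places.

36.42

Strategy I: R₀ = 0.74×20 + 0.50×24 + 0.37×26 = 36.4200
Strategy II: R₀ = 0.74×0 + 0.55×12 + 0.34×17 = 12.3800
Strategy III: R₀ = 0.66×18 + 0.53×13 + 0.41×28 = 30.2500
Highest R₀: strategy I with 36.4200.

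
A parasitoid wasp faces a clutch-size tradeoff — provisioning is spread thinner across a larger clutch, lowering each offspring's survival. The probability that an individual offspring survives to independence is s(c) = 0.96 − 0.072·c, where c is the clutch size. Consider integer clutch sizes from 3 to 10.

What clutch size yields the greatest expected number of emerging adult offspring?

Expected emerging adult offspring = c × s(c):
  c=3: 3 × 0.744 = 2.232
  c=4: 4 × 0.672 = 2.688
  c=5: 5 × 0.600 = 3.000
  c=6: 6 × 0.528 = 3.168
  c=7: 7 × 0.456 = 3.192
  c=8: 8 × 0.384 = 3.072
  c=9: 9 × 0.312 = 2.808
  c=10: 10 × 0.240 = 2.400
Maximum at c = 7 (3.192 emerging adult offspring).

7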